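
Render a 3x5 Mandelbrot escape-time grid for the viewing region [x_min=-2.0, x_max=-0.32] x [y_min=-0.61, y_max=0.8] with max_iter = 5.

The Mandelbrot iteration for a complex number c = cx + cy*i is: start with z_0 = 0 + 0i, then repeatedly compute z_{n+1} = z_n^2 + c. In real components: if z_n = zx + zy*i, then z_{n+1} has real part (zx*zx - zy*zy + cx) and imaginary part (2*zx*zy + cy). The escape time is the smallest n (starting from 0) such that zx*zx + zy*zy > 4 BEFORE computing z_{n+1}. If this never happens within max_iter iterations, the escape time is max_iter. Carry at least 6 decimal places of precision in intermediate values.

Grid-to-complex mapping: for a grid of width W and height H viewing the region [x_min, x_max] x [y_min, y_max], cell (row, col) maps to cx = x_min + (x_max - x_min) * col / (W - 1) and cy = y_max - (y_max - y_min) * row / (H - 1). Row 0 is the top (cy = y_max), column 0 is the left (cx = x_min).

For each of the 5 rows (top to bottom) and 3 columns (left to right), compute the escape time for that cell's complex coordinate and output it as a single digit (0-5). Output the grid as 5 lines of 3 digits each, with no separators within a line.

Answer: 135
155
155
155
145

Derivation:
(row=0, col=0): c = -2.0000 + 0.8000i → escape time 1
(row=0, col=1): c = -1.1600 + 0.8000i → escape time 3
(row=0, col=2): c = -0.3200 + 0.8000i → escape time 5
(row=1, col=0): c = -2.0000 + 0.4475i → escape time 1
(row=1, col=1): c = -1.1600 + 0.4475i → escape time 5
(row=1, col=2): c = -0.3200 + 0.4475i → escape time 5
(row=2, col=0): c = -2.0000 + 0.0950i → escape time 1
(row=2, col=1): c = -1.1600 + 0.0950i → escape time 5
(row=2, col=2): c = -0.3200 + 0.0950i → escape time 5
(row=3, col=0): c = -2.0000 + -0.2575i → escape time 1
(row=3, col=1): c = -1.1600 + -0.2575i → escape time 5
(row=3, col=2): c = -0.3200 + -0.2575i → escape time 5
(row=4, col=0): c = -2.0000 + -0.6100i → escape time 1
(row=4, col=1): c = -1.1600 + -0.6100i → escape time 4
(row=4, col=2): c = -0.3200 + -0.6100i → escape time 5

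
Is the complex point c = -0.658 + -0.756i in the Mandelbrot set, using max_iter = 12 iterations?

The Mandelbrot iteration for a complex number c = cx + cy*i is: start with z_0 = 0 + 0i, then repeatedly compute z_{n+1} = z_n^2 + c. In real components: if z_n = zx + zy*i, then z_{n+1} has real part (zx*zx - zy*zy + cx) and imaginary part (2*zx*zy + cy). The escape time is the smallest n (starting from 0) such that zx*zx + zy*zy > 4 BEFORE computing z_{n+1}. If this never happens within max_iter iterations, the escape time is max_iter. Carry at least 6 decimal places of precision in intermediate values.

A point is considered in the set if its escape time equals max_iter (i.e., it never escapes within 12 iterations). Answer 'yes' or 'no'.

Answer: no

Derivation:
z_0 = 0 + 0i, c = -0.6580 + -0.7560i
Iter 1: z = -0.6580 + -0.7560i, |z|^2 = 1.0045
Iter 2: z = -0.7966 + 0.2389i, |z|^2 = 0.6916
Iter 3: z = -0.0805 + -1.1366i, |z|^2 = 1.2983
Iter 4: z = -1.9434 + -0.5729i, |z|^2 = 4.1049
Escaped at iteration 4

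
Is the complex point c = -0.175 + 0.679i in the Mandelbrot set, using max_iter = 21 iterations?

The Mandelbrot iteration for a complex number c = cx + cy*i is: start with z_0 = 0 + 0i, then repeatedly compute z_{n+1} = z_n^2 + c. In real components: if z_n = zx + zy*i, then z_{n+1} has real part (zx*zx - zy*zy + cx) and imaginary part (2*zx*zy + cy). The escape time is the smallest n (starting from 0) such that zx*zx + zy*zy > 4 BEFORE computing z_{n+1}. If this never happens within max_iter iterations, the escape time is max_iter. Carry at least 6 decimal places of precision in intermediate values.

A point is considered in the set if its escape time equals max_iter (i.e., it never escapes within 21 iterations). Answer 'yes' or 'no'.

z_0 = 0 + 0i, c = -0.1750 + 0.6790i
Iter 1: z = -0.1750 + 0.6790i, |z|^2 = 0.4917
Iter 2: z = -0.6054 + 0.4414i, |z|^2 = 0.5613
Iter 3: z = -0.0033 + 0.1446i, |z|^2 = 0.0209
Iter 4: z = -0.1959 + 0.6781i, |z|^2 = 0.4981
Iter 5: z = -0.5964 + 0.4133i, |z|^2 = 0.5265
Iter 6: z = 0.0098 + 0.1860i, |z|^2 = 0.0347
Iter 7: z = -0.2095 + 0.6827i, |z|^2 = 0.5099
Iter 8: z = -0.5971 + 0.3930i, |z|^2 = 0.5110
Iter 9: z = 0.0271 + 0.2097i, |z|^2 = 0.0447
Iter 10: z = -0.2182 + 0.6904i, |z|^2 = 0.5242
Iter 11: z = -0.6040 + 0.3777i, |z|^2 = 0.5075
Iter 12: z = 0.0472 + 0.2228i, |z|^2 = 0.0519
Iter 13: z = -0.2224 + 0.7000i, |z|^2 = 0.5395
Iter 14: z = -0.6156 + 0.3676i, |z|^2 = 0.5141
Iter 15: z = 0.0688 + 0.2264i, |z|^2 = 0.0560
Iter 16: z = -0.2215 + 0.7101i, |z|^2 = 0.5534
Iter 17: z = -0.6302 + 0.3644i, |z|^2 = 0.5299
Iter 18: z = 0.0894 + 0.2197i, |z|^2 = 0.0563
Iter 19: z = -0.2153 + 0.7183i, |z|^2 = 0.5623
Iter 20: z = -0.6446 + 0.3697i, |z|^2 = 0.5522
Did not escape in 21 iterations → in set

Answer: yes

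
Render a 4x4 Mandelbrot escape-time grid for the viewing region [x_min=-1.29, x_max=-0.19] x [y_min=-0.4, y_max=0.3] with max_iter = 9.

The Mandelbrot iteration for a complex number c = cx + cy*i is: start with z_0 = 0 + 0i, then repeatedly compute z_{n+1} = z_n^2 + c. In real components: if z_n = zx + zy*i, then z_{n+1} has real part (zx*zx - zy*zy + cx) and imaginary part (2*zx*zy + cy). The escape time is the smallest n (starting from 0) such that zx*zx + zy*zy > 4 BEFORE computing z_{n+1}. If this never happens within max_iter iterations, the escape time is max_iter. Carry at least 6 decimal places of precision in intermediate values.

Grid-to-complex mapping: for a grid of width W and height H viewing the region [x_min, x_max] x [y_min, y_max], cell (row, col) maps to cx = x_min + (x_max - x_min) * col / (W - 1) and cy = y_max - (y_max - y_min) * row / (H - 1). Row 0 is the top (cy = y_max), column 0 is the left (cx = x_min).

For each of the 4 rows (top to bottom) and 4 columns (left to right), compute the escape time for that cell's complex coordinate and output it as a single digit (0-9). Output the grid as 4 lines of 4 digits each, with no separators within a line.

Answer: 8999
9999
9999
8799

Derivation:
(row=0, col=0): c = -1.2900 + 0.3000i → escape time 8
(row=0, col=1): c = -0.9233 + 0.3000i → escape time 9
(row=0, col=2): c = -0.5567 + 0.3000i → escape time 9
(row=0, col=3): c = -0.1900 + 0.3000i → escape time 9
(row=1, col=0): c = -1.2900 + 0.0667i → escape time 9
(row=1, col=1): c = -0.9233 + 0.0667i → escape time 9
(row=1, col=2): c = -0.5567 + 0.0667i → escape time 9
(row=1, col=3): c = -0.1900 + 0.0667i → escape time 9
(row=2, col=0): c = -1.2900 + -0.1667i → escape time 9
(row=2, col=1): c = -0.9233 + -0.1667i → escape time 9
(row=2, col=2): c = -0.5567 + -0.1667i → escape time 9
(row=2, col=3): c = -0.1900 + -0.1667i → escape time 9
(row=3, col=0): c = -1.2900 + -0.4000i → escape time 8
(row=3, col=1): c = -0.9233 + -0.4000i → escape time 7
(row=3, col=2): c = -0.5567 + -0.4000i → escape time 9
(row=3, col=3): c = -0.1900 + -0.4000i → escape time 9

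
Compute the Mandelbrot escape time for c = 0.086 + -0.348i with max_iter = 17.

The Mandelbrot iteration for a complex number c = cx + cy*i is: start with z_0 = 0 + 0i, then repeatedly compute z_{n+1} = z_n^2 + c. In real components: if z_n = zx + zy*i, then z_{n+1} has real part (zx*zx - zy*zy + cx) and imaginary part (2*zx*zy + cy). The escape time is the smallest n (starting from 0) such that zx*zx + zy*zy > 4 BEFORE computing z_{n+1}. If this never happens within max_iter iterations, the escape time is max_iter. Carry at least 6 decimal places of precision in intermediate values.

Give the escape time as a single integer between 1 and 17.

z_0 = 0 + 0i, c = 0.0860 + -0.3480i
Iter 1: z = 0.0860 + -0.3480i, |z|^2 = 0.1285
Iter 2: z = -0.0277 + -0.4079i, |z|^2 = 0.1671
Iter 3: z = -0.0796 + -0.3254i, |z|^2 = 0.1122
Iter 4: z = -0.0136 + -0.2962i, |z|^2 = 0.0879
Iter 5: z = -0.0016 + -0.3400i, |z|^2 = 0.1156
Iter 6: z = -0.0296 + -0.3469i, |z|^2 = 0.1212
Iter 7: z = -0.0335 + -0.3275i, |z|^2 = 0.1084
Iter 8: z = -0.0201 + -0.3261i, |z|^2 = 0.1067
Iter 9: z = -0.0199 + -0.3349i, |z|^2 = 0.1125
Iter 10: z = -0.0257 + -0.3347i, |z|^2 = 0.1127
Iter 11: z = -0.0253 + -0.3308i, |z|^2 = 0.1100
Iter 12: z = -0.0228 + -0.3312i, |z|^2 = 0.1102
Iter 13: z = -0.0232 + -0.3329i, |z|^2 = 0.1114
Iter 14: z = -0.0243 + -0.3326i, |z|^2 = 0.1112
Iter 15: z = -0.0240 + -0.3318i, |z|^2 = 0.1107
Iter 16: z = -0.0235 + -0.3321i, |z|^2 = 0.1108

Answer: 17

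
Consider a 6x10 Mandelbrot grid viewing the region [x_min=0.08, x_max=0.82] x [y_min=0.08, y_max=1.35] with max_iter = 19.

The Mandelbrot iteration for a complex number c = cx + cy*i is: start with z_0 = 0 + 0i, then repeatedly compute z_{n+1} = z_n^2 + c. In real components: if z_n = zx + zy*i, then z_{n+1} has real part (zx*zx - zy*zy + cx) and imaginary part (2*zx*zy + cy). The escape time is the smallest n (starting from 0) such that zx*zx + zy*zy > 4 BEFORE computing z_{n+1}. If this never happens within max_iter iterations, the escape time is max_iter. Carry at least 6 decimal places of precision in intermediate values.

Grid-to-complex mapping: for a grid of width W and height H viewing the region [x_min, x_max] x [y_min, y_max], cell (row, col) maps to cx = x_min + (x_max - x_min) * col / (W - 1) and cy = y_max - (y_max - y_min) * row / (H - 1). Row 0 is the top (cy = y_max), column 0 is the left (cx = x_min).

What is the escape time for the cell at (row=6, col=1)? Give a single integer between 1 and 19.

z_0 = 0 + 0i, c = 0.2280 + 0.5033i
Iter 1: z = 0.2280 + 0.5033i, |z|^2 = 0.3053
Iter 2: z = 0.0266 + 0.7329i, |z|^2 = 0.5378
Iter 3: z = -0.3084 + 0.5424i, |z|^2 = 0.3893
Iter 4: z = 0.0289 + 0.1688i, |z|^2 = 0.0293
Iter 5: z = 0.2003 + 0.5131i, |z|^2 = 0.3034
Iter 6: z = 0.0049 + 0.7089i, |z|^2 = 0.5026
Iter 7: z = -0.2745 + 0.5102i, |z|^2 = 0.3357
Iter 8: z = 0.0430 + 0.2232i, |z|^2 = 0.0517
Iter 9: z = 0.1800 + 0.5225i, |z|^2 = 0.3055
Iter 10: z = -0.0126 + 0.6915i, |z|^2 = 0.4783
Iter 11: z = -0.2500 + 0.4859i, |z|^2 = 0.2986
Iter 12: z = 0.0544 + 0.2604i, |z|^2 = 0.0708
Iter 13: z = 0.1632 + 0.5317i, |z|^2 = 0.3093
Iter 14: z = -0.0281 + 0.6768i, |z|^2 = 0.4589
Iter 15: z = -0.2293 + 0.4653i, |z|^2 = 0.2691
Iter 16: z = 0.0640 + 0.2899i, |z|^2 = 0.0882
Iter 17: z = 0.1480 + 0.5405i, |z|^2 = 0.3140
Iter 18: z = -0.0422 + 0.6634i, |z|^2 = 0.4418

Answer: 19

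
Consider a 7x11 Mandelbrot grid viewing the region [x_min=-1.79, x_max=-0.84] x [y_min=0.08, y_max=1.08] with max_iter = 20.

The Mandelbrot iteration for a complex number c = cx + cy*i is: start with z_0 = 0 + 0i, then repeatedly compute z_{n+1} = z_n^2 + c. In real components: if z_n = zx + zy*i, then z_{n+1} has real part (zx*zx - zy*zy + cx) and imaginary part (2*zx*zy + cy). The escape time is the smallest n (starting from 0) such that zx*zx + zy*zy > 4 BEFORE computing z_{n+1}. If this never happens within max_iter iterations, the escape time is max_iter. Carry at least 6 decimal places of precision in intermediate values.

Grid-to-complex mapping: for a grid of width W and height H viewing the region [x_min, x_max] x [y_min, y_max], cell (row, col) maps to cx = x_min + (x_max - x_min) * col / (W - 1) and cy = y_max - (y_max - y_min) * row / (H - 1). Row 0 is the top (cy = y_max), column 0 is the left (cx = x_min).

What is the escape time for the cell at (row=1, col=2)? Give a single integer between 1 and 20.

z_0 = 0 + 0i, c = -1.4733 + 0.9800i
Iter 1: z = -1.4733 + 0.9800i, |z|^2 = 3.1311
Iter 2: z = -0.2630 + -1.9077i, |z|^2 = 3.7086
Iter 3: z = -5.0436 + 1.9836i, |z|^2 = 29.3724
Escaped at iteration 3

Answer: 3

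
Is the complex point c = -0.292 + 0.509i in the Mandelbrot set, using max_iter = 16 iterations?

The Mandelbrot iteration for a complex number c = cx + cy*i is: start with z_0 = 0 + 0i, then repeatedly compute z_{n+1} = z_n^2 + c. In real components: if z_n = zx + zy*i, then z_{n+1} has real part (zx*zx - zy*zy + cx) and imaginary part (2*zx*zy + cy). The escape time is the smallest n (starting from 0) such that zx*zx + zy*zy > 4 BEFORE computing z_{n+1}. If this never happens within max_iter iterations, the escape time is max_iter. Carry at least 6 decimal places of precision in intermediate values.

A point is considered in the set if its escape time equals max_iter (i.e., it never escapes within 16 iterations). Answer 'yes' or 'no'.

z_0 = 0 + 0i, c = -0.2920 + 0.5090i
Iter 1: z = -0.2920 + 0.5090i, |z|^2 = 0.3443
Iter 2: z = -0.4658 + 0.2117i, |z|^2 = 0.2618
Iter 3: z = -0.1199 + 0.3117i, |z|^2 = 0.1115
Iter 4: z = -0.3748 + 0.4343i, |z|^2 = 0.3291
Iter 5: z = -0.3401 + 0.1835i, |z|^2 = 0.1493
Iter 6: z = -0.2100 + 0.3842i, |z|^2 = 0.1917
Iter 7: z = -0.3955 + 0.3476i, |z|^2 = 0.2773
Iter 8: z = -0.2564 + 0.2340i, |z|^2 = 0.1205
Iter 9: z = -0.2810 + 0.3890i, |z|^2 = 0.2303
Iter 10: z = -0.3644 + 0.2904i, |z|^2 = 0.2171
Iter 11: z = -0.2436 + 0.2974i, |z|^2 = 0.1478
Iter 12: z = -0.3211 + 0.3641i, |z|^2 = 0.2357
Iter 13: z = -0.3215 + 0.2751i, |z|^2 = 0.1790
Iter 14: z = -0.2644 + 0.3321i, |z|^2 = 0.1802
Iter 15: z = -0.3324 + 0.3334i, |z|^2 = 0.2217
Did not escape in 16 iterations → in set

Answer: yes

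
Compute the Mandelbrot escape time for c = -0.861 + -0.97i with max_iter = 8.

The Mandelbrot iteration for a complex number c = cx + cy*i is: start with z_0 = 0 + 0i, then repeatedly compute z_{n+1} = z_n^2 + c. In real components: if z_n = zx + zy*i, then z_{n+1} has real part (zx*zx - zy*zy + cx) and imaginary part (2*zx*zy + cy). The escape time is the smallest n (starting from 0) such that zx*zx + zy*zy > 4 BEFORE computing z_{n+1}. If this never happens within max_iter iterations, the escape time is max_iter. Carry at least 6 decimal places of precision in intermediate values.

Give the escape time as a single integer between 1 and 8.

Answer: 3

Derivation:
z_0 = 0 + 0i, c = -0.8610 + -0.9700i
Iter 1: z = -0.8610 + -0.9700i, |z|^2 = 1.6822
Iter 2: z = -1.0606 + 0.7003i, |z|^2 = 1.6153
Iter 3: z = -0.2266 + -2.4555i, |z|^2 = 6.0810
Escaped at iteration 3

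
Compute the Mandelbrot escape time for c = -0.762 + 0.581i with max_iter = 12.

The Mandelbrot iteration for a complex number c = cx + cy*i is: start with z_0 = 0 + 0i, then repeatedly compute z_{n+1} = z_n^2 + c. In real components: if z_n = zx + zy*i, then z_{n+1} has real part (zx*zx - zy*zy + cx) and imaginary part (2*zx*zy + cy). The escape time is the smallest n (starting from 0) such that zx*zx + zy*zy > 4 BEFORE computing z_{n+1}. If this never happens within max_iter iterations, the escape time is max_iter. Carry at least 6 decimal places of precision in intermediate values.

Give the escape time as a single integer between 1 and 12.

Answer: 6

Derivation:
z_0 = 0 + 0i, c = -0.7620 + 0.5810i
Iter 1: z = -0.7620 + 0.5810i, |z|^2 = 0.9182
Iter 2: z = -0.5189 + -0.3044i, |z|^2 = 0.3620
Iter 3: z = -0.5854 + 0.8970i, |z|^2 = 1.1472
Iter 4: z = -1.2238 + -0.4692i, |z|^2 = 1.7179
Iter 5: z = 0.5156 + 1.7294i, |z|^2 = 3.2567
Iter 6: z = -3.4870 + 2.3645i, |z|^2 = 17.7498
Escaped at iteration 6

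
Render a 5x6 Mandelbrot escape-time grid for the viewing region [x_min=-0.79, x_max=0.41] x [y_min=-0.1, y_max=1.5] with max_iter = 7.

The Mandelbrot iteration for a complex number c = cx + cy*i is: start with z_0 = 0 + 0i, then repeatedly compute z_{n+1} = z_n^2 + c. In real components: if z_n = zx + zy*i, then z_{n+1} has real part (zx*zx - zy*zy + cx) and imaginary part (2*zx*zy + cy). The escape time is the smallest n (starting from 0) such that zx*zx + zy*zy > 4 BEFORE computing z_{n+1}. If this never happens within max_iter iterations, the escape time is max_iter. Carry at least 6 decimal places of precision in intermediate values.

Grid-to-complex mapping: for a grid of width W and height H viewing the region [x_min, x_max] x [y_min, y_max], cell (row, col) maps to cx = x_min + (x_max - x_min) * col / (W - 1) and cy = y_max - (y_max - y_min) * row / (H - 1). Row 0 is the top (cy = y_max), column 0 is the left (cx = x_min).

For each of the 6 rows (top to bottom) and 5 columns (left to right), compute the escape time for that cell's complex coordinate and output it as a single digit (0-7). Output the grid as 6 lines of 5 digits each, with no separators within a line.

Answer: 22222
33432
45753
67777
77777
77777

Derivation:
(row=0, col=0): c = -0.7900 + 1.5000i → escape time 2
(row=0, col=1): c = -0.4900 + 1.5000i → escape time 2
(row=0, col=2): c = -0.1900 + 1.5000i → escape time 2
(row=0, col=3): c = 0.1100 + 1.5000i → escape time 2
(row=0, col=4): c = 0.4100 + 1.5000i → escape time 2
(row=1, col=0): c = -0.7900 + 1.1800i → escape time 3
(row=1, col=1): c = -0.4900 + 1.1800i → escape time 3
(row=1, col=2): c = -0.1900 + 1.1800i → escape time 4
(row=1, col=3): c = 0.1100 + 1.1800i → escape time 3
(row=1, col=4): c = 0.4100 + 1.1800i → escape time 2
(row=2, col=0): c = -0.7900 + 0.8600i → escape time 4
(row=2, col=1): c = -0.4900 + 0.8600i → escape time 5
(row=2, col=2): c = -0.1900 + 0.8600i → escape time 7
(row=2, col=3): c = 0.1100 + 0.8600i → escape time 5
(row=2, col=4): c = 0.4100 + 0.8600i → escape time 3
(row=3, col=0): c = -0.7900 + 0.5400i → escape time 6
(row=3, col=1): c = -0.4900 + 0.5400i → escape time 7
(row=3, col=2): c = -0.1900 + 0.5400i → escape time 7
(row=3, col=3): c = 0.1100 + 0.5400i → escape time 7
(row=3, col=4): c = 0.4100 + 0.5400i → escape time 7
(row=4, col=0): c = -0.7900 + 0.2200i → escape time 7
(row=4, col=1): c = -0.4900 + 0.2200i → escape time 7
(row=4, col=2): c = -0.1900 + 0.2200i → escape time 7
(row=4, col=3): c = 0.1100 + 0.2200i → escape time 7
(row=4, col=4): c = 0.4100 + 0.2200i → escape time 7
(row=5, col=0): c = -0.7900 + -0.1000i → escape time 7
(row=5, col=1): c = -0.4900 + -0.1000i → escape time 7
(row=5, col=2): c = -0.1900 + -0.1000i → escape time 7
(row=5, col=3): c = 0.1100 + -0.1000i → escape time 7
(row=5, col=4): c = 0.4100 + -0.1000i → escape time 7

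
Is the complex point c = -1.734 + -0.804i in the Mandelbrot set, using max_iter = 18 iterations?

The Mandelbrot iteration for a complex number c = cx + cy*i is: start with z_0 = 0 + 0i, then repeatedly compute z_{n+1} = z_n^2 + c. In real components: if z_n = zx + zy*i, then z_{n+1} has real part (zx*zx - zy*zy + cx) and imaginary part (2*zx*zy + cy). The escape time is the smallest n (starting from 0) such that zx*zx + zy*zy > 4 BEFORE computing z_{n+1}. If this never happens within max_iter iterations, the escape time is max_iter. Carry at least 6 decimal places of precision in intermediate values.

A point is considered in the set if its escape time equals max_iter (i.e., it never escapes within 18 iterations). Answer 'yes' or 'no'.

Answer: no

Derivation:
z_0 = 0 + 0i, c = -1.7340 + -0.8040i
Iter 1: z = -1.7340 + -0.8040i, |z|^2 = 3.6532
Iter 2: z = 0.6263 + 1.9843i, |z|^2 = 4.3296
Escaped at iteration 2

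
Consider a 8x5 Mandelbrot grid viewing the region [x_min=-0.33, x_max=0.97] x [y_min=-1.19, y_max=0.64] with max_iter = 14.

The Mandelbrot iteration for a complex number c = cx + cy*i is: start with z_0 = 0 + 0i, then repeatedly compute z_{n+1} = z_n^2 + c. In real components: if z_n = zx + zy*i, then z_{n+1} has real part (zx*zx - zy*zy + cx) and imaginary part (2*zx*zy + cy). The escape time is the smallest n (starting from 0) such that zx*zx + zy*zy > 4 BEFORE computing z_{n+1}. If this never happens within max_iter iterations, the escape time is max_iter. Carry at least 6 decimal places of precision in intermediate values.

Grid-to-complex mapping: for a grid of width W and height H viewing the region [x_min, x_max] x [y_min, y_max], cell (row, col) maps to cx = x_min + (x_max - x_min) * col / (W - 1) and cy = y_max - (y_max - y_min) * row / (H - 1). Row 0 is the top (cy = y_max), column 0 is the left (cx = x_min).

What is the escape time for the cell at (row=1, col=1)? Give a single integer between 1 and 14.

z_0 = 0 + 0i, c = -0.1443 + 0.1825i
Iter 1: z = -0.1443 + 0.1825i, |z|^2 = 0.0541
Iter 2: z = -0.1568 + 0.1298i, |z|^2 = 0.0414
Iter 3: z = -0.1366 + 0.1418i, |z|^2 = 0.0388
Iter 4: z = -0.1457 + 0.1438i, |z|^2 = 0.0419
Iter 5: z = -0.1437 + 0.1406i, |z|^2 = 0.0404
Iter 6: z = -0.1434 + 0.1421i, |z|^2 = 0.0408
Iter 7: z = -0.1439 + 0.1417i, |z|^2 = 0.0408
Iter 8: z = -0.1437 + 0.1417i, |z|^2 = 0.0407
Iter 9: z = -0.1437 + 0.1418i, |z|^2 = 0.0408
Iter 10: z = -0.1437 + 0.1417i, |z|^2 = 0.0408
Iter 11: z = -0.1437 + 0.1418i, |z|^2 = 0.0407
Iter 12: z = -0.1437 + 0.1418i, |z|^2 = 0.0408
Iter 13: z = -0.1437 + 0.1418i, |z|^2 = 0.0408

Answer: 14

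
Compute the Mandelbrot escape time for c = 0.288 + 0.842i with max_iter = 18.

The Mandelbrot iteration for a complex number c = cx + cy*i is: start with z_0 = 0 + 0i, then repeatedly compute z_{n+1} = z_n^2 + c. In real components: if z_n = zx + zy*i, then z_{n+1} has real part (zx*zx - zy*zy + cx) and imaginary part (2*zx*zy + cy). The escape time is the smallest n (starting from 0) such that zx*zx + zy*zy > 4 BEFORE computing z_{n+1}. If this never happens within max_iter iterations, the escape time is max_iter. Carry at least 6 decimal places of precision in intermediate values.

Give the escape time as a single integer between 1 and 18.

z_0 = 0 + 0i, c = 0.2880 + 0.8420i
Iter 1: z = 0.2880 + 0.8420i, |z|^2 = 0.7919
Iter 2: z = -0.3380 + 1.3270i, |z|^2 = 1.8752
Iter 3: z = -1.3587 + -0.0551i, |z|^2 = 1.8490
Iter 4: z = 2.1309 + 0.9917i, |z|^2 = 5.5242
Escaped at iteration 4

Answer: 4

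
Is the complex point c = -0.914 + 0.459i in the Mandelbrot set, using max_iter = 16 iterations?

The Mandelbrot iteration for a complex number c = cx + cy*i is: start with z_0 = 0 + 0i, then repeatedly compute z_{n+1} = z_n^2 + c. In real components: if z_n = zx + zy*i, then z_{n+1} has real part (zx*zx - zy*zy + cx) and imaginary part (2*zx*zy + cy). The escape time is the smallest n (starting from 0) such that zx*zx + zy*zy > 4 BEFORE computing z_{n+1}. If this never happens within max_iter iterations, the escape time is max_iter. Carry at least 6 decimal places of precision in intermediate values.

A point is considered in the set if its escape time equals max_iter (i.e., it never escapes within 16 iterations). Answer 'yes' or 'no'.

z_0 = 0 + 0i, c = -0.9140 + 0.4590i
Iter 1: z = -0.9140 + 0.4590i, |z|^2 = 1.0461
Iter 2: z = -0.2893 + -0.3801i, |z|^2 = 0.2281
Iter 3: z = -0.9748 + 0.6789i, |z|^2 = 1.4110
Iter 4: z = -0.4247 + -0.8645i, |z|^2 = 0.9278
Iter 5: z = -1.4809 + 1.1934i, |z|^2 = 3.6173
Iter 6: z = -0.1449 + -3.0756i, |z|^2 = 9.4806
Escaped at iteration 6

Answer: no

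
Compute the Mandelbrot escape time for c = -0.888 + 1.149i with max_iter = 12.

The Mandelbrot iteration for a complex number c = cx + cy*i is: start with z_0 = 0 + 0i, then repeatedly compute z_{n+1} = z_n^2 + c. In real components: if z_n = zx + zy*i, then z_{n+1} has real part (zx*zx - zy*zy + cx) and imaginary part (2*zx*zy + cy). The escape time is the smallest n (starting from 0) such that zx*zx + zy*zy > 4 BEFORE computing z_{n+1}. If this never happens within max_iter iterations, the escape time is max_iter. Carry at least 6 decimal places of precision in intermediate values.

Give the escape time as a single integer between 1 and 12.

Answer: 3

Derivation:
z_0 = 0 + 0i, c = -0.8880 + 1.1490i
Iter 1: z = -0.8880 + 1.1490i, |z|^2 = 2.1087
Iter 2: z = -1.4197 + -0.8916i, |z|^2 = 2.8104
Iter 3: z = 0.3324 + 3.6806i, |z|^2 = 13.6573
Escaped at iteration 3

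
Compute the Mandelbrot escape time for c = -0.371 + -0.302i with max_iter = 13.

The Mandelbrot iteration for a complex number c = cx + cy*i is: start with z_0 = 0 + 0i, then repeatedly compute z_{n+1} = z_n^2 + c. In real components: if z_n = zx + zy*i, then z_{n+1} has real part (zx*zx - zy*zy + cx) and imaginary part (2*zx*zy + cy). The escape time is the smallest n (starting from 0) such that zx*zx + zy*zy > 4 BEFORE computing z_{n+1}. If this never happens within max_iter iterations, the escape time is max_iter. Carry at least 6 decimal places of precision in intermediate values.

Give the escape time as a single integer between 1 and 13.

z_0 = 0 + 0i, c = -0.3710 + -0.3020i
Iter 1: z = -0.3710 + -0.3020i, |z|^2 = 0.2288
Iter 2: z = -0.3246 + -0.0779i, |z|^2 = 0.1114
Iter 3: z = -0.2717 + -0.2514i, |z|^2 = 0.1371
Iter 4: z = -0.3604 + -0.1654i, |z|^2 = 0.1572
Iter 5: z = -0.2685 + -0.1828i, |z|^2 = 0.1055
Iter 6: z = -0.3323 + -0.2038i, |z|^2 = 0.1520
Iter 7: z = -0.3021 + -0.1665i, |z|^2 = 0.1190
Iter 8: z = -0.3075 + -0.2014i, |z|^2 = 0.1351
Iter 9: z = -0.3170 + -0.1782i, |z|^2 = 0.1322
Iter 10: z = -0.3022 + -0.1890i, |z|^2 = 0.1271
Iter 11: z = -0.3154 + -0.1877i, |z|^2 = 0.1347
Iter 12: z = -0.3068 + -0.1836i, |z|^2 = 0.1278

Answer: 13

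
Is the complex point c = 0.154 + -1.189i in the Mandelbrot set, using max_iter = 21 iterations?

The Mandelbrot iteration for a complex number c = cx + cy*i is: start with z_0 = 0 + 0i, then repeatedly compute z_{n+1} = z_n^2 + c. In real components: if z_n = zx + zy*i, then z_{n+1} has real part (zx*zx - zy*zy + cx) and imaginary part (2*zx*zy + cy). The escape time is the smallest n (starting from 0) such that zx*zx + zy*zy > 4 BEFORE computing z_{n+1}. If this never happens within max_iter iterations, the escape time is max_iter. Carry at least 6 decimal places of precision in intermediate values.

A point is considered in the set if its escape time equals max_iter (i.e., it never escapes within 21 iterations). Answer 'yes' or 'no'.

Answer: no

Derivation:
z_0 = 0 + 0i, c = 0.1540 + -1.1890i
Iter 1: z = 0.1540 + -1.1890i, |z|^2 = 1.4374
Iter 2: z = -1.2360 + -1.5552i, |z|^2 = 3.9464
Iter 3: z = -0.7370 + 2.6555i, |z|^2 = 7.5948
Escaped at iteration 3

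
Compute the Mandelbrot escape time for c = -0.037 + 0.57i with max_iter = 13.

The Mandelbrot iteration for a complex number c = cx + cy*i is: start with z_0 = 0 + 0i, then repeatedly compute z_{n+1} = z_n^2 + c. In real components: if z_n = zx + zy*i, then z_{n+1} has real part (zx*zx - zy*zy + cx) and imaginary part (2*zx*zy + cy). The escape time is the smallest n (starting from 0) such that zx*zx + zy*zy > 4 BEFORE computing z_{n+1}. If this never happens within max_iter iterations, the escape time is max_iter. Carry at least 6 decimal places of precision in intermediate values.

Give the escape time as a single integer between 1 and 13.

Answer: 13

Derivation:
z_0 = 0 + 0i, c = -0.0370 + 0.5700i
Iter 1: z = -0.0370 + 0.5700i, |z|^2 = 0.3263
Iter 2: z = -0.3605 + 0.5278i, |z|^2 = 0.4086
Iter 3: z = -0.1856 + 0.1894i, |z|^2 = 0.0703
Iter 4: z = -0.0384 + 0.4997i, |z|^2 = 0.2512
Iter 5: z = -0.2852 + 0.5316i, |z|^2 = 0.3639
Iter 6: z = -0.2383 + 0.2668i, |z|^2 = 0.1279
Iter 7: z = -0.0514 + 0.4429i, |z|^2 = 0.1988
Iter 8: z = -0.2305 + 0.5245i, |z|^2 = 0.3282
Iter 9: z = -0.2589 + 0.3282i, |z|^2 = 0.1748
Iter 10: z = -0.0777 + 0.4000i, |z|^2 = 0.1661
Iter 11: z = -0.1910 + 0.5079i, |z|^2 = 0.2944
Iter 12: z = -0.2584 + 0.3760i, |z|^2 = 0.2082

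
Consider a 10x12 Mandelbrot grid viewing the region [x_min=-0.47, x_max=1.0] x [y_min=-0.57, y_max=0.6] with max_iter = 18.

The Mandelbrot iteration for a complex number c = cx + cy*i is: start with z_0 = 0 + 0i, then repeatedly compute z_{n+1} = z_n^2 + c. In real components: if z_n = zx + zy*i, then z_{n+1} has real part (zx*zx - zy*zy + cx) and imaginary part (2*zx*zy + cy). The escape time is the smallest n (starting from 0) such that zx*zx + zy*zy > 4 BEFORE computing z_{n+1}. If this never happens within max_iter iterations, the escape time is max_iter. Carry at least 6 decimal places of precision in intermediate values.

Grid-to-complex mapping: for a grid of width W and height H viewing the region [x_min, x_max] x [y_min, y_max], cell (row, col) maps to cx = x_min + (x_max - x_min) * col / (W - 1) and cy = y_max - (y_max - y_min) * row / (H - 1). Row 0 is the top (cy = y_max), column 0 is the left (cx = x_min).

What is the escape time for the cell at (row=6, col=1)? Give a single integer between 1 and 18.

Answer: 18

Derivation:
z_0 = 0 + 0i, c = -0.3067 + -0.0382i
Iter 1: z = -0.3067 + -0.0382i, |z|^2 = 0.0955
Iter 2: z = -0.2141 + -0.0148i, |z|^2 = 0.0460
Iter 3: z = -0.2611 + -0.0319i, |z|^2 = 0.0692
Iter 4: z = -0.2395 + -0.0215i, |z|^2 = 0.0578
Iter 5: z = -0.2498 + -0.0279i, |z|^2 = 0.0632
Iter 6: z = -0.2451 + -0.0243i, |z|^2 = 0.0606
Iter 7: z = -0.2472 + -0.0263i, |z|^2 = 0.0618
Iter 8: z = -0.2463 + -0.0252i, |z|^2 = 0.0613
Iter 9: z = -0.2467 + -0.0258i, |z|^2 = 0.0615
Iter 10: z = -0.2465 + -0.0255i, |z|^2 = 0.0614
Iter 11: z = -0.2466 + -0.0256i, |z|^2 = 0.0614
Iter 12: z = -0.2465 + -0.0255i, |z|^2 = 0.0614
Iter 13: z = -0.2465 + -0.0256i, |z|^2 = 0.0614
Iter 14: z = -0.2465 + -0.0256i, |z|^2 = 0.0614
Iter 15: z = -0.2465 + -0.0256i, |z|^2 = 0.0614
Iter 16: z = -0.2465 + -0.0256i, |z|^2 = 0.0614
Iter 17: z = -0.2465 + -0.0256i, |z|^2 = 0.0614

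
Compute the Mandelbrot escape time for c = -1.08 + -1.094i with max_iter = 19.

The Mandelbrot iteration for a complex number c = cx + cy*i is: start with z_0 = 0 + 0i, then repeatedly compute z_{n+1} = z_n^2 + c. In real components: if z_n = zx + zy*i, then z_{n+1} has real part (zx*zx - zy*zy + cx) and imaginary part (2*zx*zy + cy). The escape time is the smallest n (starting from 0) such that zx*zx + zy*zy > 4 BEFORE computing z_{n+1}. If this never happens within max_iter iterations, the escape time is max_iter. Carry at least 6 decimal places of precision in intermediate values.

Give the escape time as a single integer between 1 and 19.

z_0 = 0 + 0i, c = -1.0800 + -1.0940i
Iter 1: z = -1.0800 + -1.0940i, |z|^2 = 2.3632
Iter 2: z = -1.1104 + 1.2690i, |z|^2 = 2.8435
Iter 3: z = -1.4574 + -3.9124i, |z|^2 = 17.4307
Escaped at iteration 3

Answer: 3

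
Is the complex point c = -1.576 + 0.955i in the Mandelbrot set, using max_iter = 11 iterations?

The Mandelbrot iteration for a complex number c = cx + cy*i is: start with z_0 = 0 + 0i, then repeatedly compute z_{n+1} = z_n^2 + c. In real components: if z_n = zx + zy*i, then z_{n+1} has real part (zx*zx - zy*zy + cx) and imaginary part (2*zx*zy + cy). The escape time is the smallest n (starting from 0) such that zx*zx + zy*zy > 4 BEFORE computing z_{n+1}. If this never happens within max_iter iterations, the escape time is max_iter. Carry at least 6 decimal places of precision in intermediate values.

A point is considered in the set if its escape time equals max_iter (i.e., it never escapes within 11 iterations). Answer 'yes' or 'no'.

z_0 = 0 + 0i, c = -1.5760 + 0.9550i
Iter 1: z = -1.5760 + 0.9550i, |z|^2 = 3.3958
Iter 2: z = -0.0042 + -2.0552i, |z|^2 = 4.2237
Escaped at iteration 2

Answer: no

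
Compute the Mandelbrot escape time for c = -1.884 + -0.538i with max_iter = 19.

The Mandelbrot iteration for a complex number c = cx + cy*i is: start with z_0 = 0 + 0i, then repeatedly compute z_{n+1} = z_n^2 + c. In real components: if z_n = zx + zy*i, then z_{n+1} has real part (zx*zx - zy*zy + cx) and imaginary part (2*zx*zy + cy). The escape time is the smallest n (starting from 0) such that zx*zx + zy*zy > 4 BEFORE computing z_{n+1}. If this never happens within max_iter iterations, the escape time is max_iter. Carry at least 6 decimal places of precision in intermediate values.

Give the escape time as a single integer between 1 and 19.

Answer: 2

Derivation:
z_0 = 0 + 0i, c = -1.8840 + -0.5380i
Iter 1: z = -1.8840 + -0.5380i, |z|^2 = 3.8389
Iter 2: z = 1.3760 + 1.4892i, |z|^2 = 4.1111
Escaped at iteration 2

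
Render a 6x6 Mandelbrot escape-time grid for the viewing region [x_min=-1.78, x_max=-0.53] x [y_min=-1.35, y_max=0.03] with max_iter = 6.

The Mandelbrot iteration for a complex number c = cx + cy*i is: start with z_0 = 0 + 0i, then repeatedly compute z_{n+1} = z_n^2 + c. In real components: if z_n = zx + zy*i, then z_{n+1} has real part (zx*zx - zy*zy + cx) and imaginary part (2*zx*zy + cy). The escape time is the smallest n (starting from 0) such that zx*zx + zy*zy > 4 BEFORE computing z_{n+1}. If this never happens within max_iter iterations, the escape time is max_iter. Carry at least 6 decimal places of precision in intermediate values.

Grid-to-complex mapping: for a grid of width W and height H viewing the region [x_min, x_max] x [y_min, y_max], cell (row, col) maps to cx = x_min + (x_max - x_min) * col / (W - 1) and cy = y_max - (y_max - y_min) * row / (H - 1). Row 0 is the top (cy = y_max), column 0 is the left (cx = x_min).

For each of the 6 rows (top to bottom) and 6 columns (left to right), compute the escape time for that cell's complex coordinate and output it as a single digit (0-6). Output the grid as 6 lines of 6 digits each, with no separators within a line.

Answer: 666666
456666
334566
233345
123334
112222

Derivation:
(row=0, col=0): c = -1.7800 + 0.0300i → escape time 6
(row=0, col=1): c = -1.5300 + 0.0300i → escape time 6
(row=0, col=2): c = -1.2800 + 0.0300i → escape time 6
(row=0, col=3): c = -1.0300 + 0.0300i → escape time 6
(row=0, col=4): c = -0.7800 + 0.0300i → escape time 6
(row=0, col=5): c = -0.5300 + 0.0300i → escape time 6
(row=1, col=0): c = -1.7800 + -0.2460i → escape time 4
(row=1, col=1): c = -1.5300 + -0.2460i → escape time 5
(row=1, col=2): c = -1.2800 + -0.2460i → escape time 6
(row=1, col=3): c = -1.0300 + -0.2460i → escape time 6
(row=1, col=4): c = -0.7800 + -0.2460i → escape time 6
(row=1, col=5): c = -0.5300 + -0.2460i → escape time 6
(row=2, col=0): c = -1.7800 + -0.5220i → escape time 3
(row=2, col=1): c = -1.5300 + -0.5220i → escape time 3
(row=2, col=2): c = -1.2800 + -0.5220i → escape time 4
(row=2, col=3): c = -1.0300 + -0.5220i → escape time 5
(row=2, col=4): c = -0.7800 + -0.5220i → escape time 6
(row=2, col=5): c = -0.5300 + -0.5220i → escape time 6
(row=3, col=0): c = -1.7800 + -0.7980i → escape time 2
(row=3, col=1): c = -1.5300 + -0.7980i → escape time 3
(row=3, col=2): c = -1.2800 + -0.7980i → escape time 3
(row=3, col=3): c = -1.0300 + -0.7980i → escape time 3
(row=3, col=4): c = -0.7800 + -0.7980i → escape time 4
(row=3, col=5): c = -0.5300 + -0.7980i → escape time 5
(row=4, col=0): c = -1.7800 + -1.0740i → escape time 1
(row=4, col=1): c = -1.5300 + -1.0740i → escape time 2
(row=4, col=2): c = -1.2800 + -1.0740i → escape time 3
(row=4, col=3): c = -1.0300 + -1.0740i → escape time 3
(row=4, col=4): c = -0.7800 + -1.0740i → escape time 3
(row=4, col=5): c = -0.5300 + -1.0740i → escape time 4
(row=5, col=0): c = -1.7800 + -1.3500i → escape time 1
(row=5, col=1): c = -1.5300 + -1.3500i → escape time 1
(row=5, col=2): c = -1.2800 + -1.3500i → escape time 2
(row=5, col=3): c = -1.0300 + -1.3500i → escape time 2
(row=5, col=4): c = -0.7800 + -1.3500i → escape time 2
(row=5, col=5): c = -0.5300 + -1.3500i → escape time 2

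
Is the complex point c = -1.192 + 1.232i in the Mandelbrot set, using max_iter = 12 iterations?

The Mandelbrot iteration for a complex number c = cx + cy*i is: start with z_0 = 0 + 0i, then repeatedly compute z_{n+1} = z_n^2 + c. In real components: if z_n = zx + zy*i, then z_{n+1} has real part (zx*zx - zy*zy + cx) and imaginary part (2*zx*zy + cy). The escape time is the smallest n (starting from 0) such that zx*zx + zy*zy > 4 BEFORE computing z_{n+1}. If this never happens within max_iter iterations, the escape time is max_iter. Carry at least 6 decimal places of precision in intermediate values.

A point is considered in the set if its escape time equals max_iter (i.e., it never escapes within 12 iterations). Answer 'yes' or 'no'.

z_0 = 0 + 0i, c = -1.1920 + 1.2320i
Iter 1: z = -1.1920 + 1.2320i, |z|^2 = 2.9387
Iter 2: z = -1.2890 + -1.7051i, |z|^2 = 4.5687
Escaped at iteration 2

Answer: no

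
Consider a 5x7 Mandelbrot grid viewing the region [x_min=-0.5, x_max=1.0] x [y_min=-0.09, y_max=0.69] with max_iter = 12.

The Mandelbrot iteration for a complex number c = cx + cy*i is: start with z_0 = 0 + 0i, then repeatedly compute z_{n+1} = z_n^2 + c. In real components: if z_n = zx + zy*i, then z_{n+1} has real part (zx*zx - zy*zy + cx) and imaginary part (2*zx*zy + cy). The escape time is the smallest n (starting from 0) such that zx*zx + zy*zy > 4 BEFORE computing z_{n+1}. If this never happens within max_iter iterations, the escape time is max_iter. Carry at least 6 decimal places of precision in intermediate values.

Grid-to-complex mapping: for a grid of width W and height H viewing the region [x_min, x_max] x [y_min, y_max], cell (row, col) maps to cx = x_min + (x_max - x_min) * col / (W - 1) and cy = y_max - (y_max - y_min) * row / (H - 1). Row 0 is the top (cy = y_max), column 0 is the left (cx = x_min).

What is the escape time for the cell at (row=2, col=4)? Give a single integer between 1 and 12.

z_0 = 0 + 0i, c = 1.0000 + 0.4300i
Iter 1: z = 1.0000 + 0.4300i, |z|^2 = 1.1849
Iter 2: z = 1.8151 + 1.2900i, |z|^2 = 4.9587
Escaped at iteration 2

Answer: 2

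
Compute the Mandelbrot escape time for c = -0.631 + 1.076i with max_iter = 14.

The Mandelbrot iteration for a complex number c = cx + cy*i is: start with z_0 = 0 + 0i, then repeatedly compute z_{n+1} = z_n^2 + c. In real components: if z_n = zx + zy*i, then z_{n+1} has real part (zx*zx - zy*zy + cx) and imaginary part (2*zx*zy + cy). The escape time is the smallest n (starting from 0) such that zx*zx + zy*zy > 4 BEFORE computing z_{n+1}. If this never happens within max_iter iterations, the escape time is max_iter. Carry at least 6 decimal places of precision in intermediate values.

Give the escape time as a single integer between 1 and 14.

Answer: 3

Derivation:
z_0 = 0 + 0i, c = -0.6310 + 1.0760i
Iter 1: z = -0.6310 + 1.0760i, |z|^2 = 1.5559
Iter 2: z = -1.3906 + -0.2819i, |z|^2 = 2.0133
Iter 3: z = 1.2233 + 1.8601i, |z|^2 = 4.9564
Escaped at iteration 3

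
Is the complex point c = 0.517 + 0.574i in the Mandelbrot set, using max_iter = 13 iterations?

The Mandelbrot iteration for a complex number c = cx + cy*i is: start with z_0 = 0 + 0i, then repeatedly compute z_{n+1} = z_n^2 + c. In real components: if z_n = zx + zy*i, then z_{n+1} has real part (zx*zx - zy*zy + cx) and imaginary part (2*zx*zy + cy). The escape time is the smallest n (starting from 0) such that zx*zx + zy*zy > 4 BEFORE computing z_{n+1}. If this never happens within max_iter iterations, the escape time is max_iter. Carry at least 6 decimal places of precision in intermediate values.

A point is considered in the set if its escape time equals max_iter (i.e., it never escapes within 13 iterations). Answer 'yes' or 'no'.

z_0 = 0 + 0i, c = 0.5170 + 0.5740i
Iter 1: z = 0.5170 + 0.5740i, |z|^2 = 0.5968
Iter 2: z = 0.4548 + 1.1675i, |z|^2 = 1.5699
Iter 3: z = -0.6392 + 1.6360i, |z|^2 = 3.0851
Iter 4: z = -1.7509 + -1.5176i, |z|^2 = 5.3687
Escaped at iteration 4

Answer: no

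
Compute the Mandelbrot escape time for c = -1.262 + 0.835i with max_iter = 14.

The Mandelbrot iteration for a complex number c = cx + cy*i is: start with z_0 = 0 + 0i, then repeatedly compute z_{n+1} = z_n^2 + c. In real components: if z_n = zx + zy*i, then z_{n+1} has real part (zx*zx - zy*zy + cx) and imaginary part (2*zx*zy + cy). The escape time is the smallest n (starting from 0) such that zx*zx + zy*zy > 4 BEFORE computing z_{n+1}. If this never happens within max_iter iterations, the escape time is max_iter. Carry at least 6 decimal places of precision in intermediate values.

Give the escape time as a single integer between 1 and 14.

z_0 = 0 + 0i, c = -1.2620 + 0.8350i
Iter 1: z = -1.2620 + 0.8350i, |z|^2 = 2.2899
Iter 2: z = -0.3666 + -1.2725i, |z|^2 = 1.7537
Iter 3: z = -2.7470 + 1.7680i, |z|^2 = 10.6716
Escaped at iteration 3

Answer: 3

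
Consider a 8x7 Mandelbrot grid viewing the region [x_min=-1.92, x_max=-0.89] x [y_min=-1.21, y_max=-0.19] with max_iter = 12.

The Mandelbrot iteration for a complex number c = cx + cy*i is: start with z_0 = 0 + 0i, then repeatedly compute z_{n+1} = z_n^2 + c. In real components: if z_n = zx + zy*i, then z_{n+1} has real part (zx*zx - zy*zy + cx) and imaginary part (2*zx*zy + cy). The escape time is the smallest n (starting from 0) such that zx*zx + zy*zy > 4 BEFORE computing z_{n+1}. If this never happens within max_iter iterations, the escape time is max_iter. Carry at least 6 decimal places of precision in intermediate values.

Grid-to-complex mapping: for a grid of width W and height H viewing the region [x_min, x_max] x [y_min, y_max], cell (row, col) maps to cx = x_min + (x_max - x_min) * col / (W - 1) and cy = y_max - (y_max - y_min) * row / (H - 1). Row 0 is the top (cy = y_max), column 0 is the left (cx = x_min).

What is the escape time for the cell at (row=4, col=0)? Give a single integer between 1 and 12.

Answer: 1

Derivation:
z_0 = 0 + 0i, c = -1.9200 + -0.8700i
Iter 1: z = -1.9200 + -0.8700i, |z|^2 = 4.4433
Escaped at iteration 1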